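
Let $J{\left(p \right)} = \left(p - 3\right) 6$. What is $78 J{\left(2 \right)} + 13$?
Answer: $-455$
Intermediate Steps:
$J{\left(p \right)} = -18 + 6 p$ ($J{\left(p \right)} = \left(-3 + p\right) 6 = -18 + 6 p$)
$78 J{\left(2 \right)} + 13 = 78 \left(-18 + 6 \cdot 2\right) + 13 = 78 \left(-18 + 12\right) + 13 = 78 \left(-6\right) + 13 = -468 + 13 = -455$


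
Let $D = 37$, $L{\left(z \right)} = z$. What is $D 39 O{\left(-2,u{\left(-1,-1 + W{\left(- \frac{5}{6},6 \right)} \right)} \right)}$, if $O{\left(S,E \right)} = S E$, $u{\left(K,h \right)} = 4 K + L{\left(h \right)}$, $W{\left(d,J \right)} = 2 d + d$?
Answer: $21645$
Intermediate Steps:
$W{\left(d,J \right)} = 3 d$
$u{\left(K,h \right)} = h + 4 K$ ($u{\left(K,h \right)} = 4 K + h = h + 4 K$)
$O{\left(S,E \right)} = E S$
$D 39 O{\left(-2,u{\left(-1,-1 + W{\left(- \frac{5}{6},6 \right)} \right)} \right)} = 37 \cdot 39 \left(\left(-1 + 3 \left(- \frac{5}{6}\right)\right) + 4 \left(-1\right)\right) \left(-2\right) = 1443 \left(\left(-1 + 3 \left(\left(-5\right) \frac{1}{6}\right)\right) - 4\right) \left(-2\right) = 1443 \left(\left(-1 + 3 \left(- \frac{5}{6}\right)\right) - 4\right) \left(-2\right) = 1443 \left(\left(-1 - \frac{5}{2}\right) - 4\right) \left(-2\right) = 1443 \left(- \frac{7}{2} - 4\right) \left(-2\right) = 1443 \left(\left(- \frac{15}{2}\right) \left(-2\right)\right) = 1443 \cdot 15 = 21645$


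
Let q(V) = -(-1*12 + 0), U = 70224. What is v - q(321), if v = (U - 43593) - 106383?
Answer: -79764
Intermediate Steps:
v = -79752 (v = (70224 - 43593) - 106383 = 26631 - 106383 = -79752)
q(V) = 12 (q(V) = -(-12 + 0) = -1*(-12) = 12)
v - q(321) = -79752 - 1*12 = -79752 - 12 = -79764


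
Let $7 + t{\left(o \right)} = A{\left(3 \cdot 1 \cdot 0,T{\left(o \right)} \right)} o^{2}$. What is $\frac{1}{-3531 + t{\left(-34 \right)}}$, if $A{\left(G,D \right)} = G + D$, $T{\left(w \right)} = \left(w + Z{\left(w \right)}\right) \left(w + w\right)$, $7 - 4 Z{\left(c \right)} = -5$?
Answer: $\frac{1}{2433310} \approx 4.1096 \cdot 10^{-7}$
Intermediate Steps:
$Z{\left(c \right)} = 3$ ($Z{\left(c \right)} = \frac{7}{4} - - \frac{5}{4} = \frac{7}{4} + \frac{5}{4} = 3$)
$T{\left(w \right)} = 2 w \left(3 + w\right)$ ($T{\left(w \right)} = \left(w + 3\right) \left(w + w\right) = \left(3 + w\right) 2 w = 2 w \left(3 + w\right)$)
$A{\left(G,D \right)} = D + G$
$t{\left(o \right)} = -7 + 2 o^{3} \left(3 + o\right)$ ($t{\left(o \right)} = -7 + \left(2 o \left(3 + o\right) + 3 \cdot 1 \cdot 0\right) o^{2} = -7 + \left(2 o \left(3 + o\right) + 3 \cdot 0\right) o^{2} = -7 + \left(2 o \left(3 + o\right) + 0\right) o^{2} = -7 + 2 o \left(3 + o\right) o^{2} = -7 + 2 o^{3} \left(3 + o\right)$)
$\frac{1}{-3531 + t{\left(-34 \right)}} = \frac{1}{-3531 - \left(7 - 2 \left(-34\right)^{3} \left(3 - 34\right)\right)} = \frac{1}{-3531 - \left(7 + 78608 \left(-31\right)\right)} = \frac{1}{-3531 + \left(-7 + 2436848\right)} = \frac{1}{-3531 + 2436841} = \frac{1}{2433310}$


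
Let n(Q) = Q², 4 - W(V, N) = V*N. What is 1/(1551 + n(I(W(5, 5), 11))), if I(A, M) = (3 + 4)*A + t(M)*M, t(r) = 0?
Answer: 1/23160 ≈ 4.3178e-5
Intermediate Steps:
W(V, N) = 4 - N*V (W(V, N) = 4 - V*N = 4 - N*V)
I(A, M) = 7*A (I(A, M) = (3 + 4)*A + 0*M = 7*A + 0 = 7*A)
1/(1551 + n(I(W(5, 5), 11))) = 1/(1551 + (7*(4 - 1*5*5))²) = 1/(1551 + (7*(4 - 25))²) = 1/(1551 + (7*(-21))²) = 1/(1551 + (-147)²) = 1/(1551 + 21609) = 1/23160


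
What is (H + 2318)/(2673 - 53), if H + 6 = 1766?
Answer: 2039/1310 ≈ 1.5565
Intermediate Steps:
H = 1760 (H = -6 + 1766 = 1760)
(H + 2318)/(2673 - 53) = (1760 + 2318)/(2673 - 53) = 4078/2620 = 4078*(1/2620) = 2039/1310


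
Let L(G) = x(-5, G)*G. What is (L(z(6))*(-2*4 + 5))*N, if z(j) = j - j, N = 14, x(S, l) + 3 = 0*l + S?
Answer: 0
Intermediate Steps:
x(S, l) = -3 + S (x(S, l) = -3 + (0*l + S) = -3 + (0 + S) = -3 + S)
z(j) = 0
L(G) = -8*G (L(G) = (-3 - 5)*G = -8*G)
(L(z(6))*(-2*4 + 5))*N = ((-8*0)*(-2*4 + 5))*14 = (0*(-8 + 5))*14 = (0*(-3))*14 = 0*14 = 0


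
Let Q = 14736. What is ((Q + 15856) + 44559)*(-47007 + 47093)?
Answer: 6462986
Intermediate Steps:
((Q + 15856) + 44559)*(-47007 + 47093) = ((14736 + 15856) + 44559)*(-47007 + 47093) = (30592 + 44559)*86 = 75151*86 = 6462986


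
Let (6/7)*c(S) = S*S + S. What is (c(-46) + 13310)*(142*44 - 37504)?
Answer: -491500600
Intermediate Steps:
c(S) = 7*S/6 + 7*S²/6 (c(S) = 7*(S*S + S)/6 = 7*(S² + S)/6 = 7*(S + S²)/6 = 7*S/6 + 7*S²/6)
(c(-46) + 13310)*(142*44 - 37504) = ((7/6)*(-46)*(1 - 46) + 13310)*(142*44 - 37504) = ((7/6)*(-46)*(-45) + 13310)*(6248 - 37504) = (2415 + 13310)*(-31256) = 15725*(-31256) = -491500600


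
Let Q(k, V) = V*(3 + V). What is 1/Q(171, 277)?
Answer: 1/77560 ≈ 1.2893e-5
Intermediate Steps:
1/Q(171, 277) = 1/(277*(3 + 277)) = 1/(277*280) = 1/77560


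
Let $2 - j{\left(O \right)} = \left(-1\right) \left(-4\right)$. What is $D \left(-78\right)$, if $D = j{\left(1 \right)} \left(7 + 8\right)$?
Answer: $2340$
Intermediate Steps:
$j{\left(O \right)} = -2$ ($j{\left(O \right)} = 2 - \left(-1\right) \left(-4\right) = 2 - 4 = -2$)
$D = -30$ ($D = - 2 \left(7 + 8\right) = \left(-2\right) 15 = -30$)
$D \left(-78\right) = \left(-30\right) \left(-78\right) = 2340$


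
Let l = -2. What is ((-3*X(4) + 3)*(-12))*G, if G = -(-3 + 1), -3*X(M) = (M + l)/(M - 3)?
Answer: -120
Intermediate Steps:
X(M) = -(-2 + M)/(3*(-3 + M)) (X(M) = -(M - 2)/(3*(M - 3)) = -(-2 + M)/(3*(-3 + M)))
G = 2 (G = -1*(-2) = 2)
((-3*X(4) + 3)*(-12))*G = ((-(2 - 1*4)/(-3 + 4) + 3)*(-12))*2 = ((-(2 - 4)/1 + 3)*(-12))*2 = ((-(-2) + 3)*(-12))*2 = ((-3*(-⅔) + 3)*(-12))*2 = ((2 + 3)*(-12))*2 = (5*(-12))*2 = -60*2 = -120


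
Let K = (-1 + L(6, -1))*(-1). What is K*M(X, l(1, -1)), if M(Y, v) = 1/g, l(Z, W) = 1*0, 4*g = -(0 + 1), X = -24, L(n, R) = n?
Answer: 20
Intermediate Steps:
g = -¼ (g = (-(0 + 1))/4 = (-1*1)/4 = (¼)*(-1) = -¼ ≈ -0.25000)
l(Z, W) = 0
K = -5 (K = (-1 + 6)*(-1) = 5*(-1) = -5)
M(Y, v) = -4 (M(Y, v) = 1/(-¼) = -4)
K*M(X, l(1, -1)) = -5*(-4) = 20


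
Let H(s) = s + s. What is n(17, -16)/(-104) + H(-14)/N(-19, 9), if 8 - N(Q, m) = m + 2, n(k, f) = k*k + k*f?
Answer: 2861/312 ≈ 9.1699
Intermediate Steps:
H(s) = 2*s
n(k, f) = k**2 + f*k
N(Q, m) = 6 - m (N(Q, m) = 8 - (m + 2) = 8 - (2 + m) = 8 + (-2 - m) = 6 - m)
n(17, -16)/(-104) + H(-14)/N(-19, 9) = (17*(-16 + 17))/(-104) + (2*(-14))/(6 - 1*9) = (17*1)*(-1/104) - 28/(6 - 9) = 17*(-1/104) - 28/(-3) = -17/104 - 28*(-1/3) = -17/104 + 28/3 = 2861/312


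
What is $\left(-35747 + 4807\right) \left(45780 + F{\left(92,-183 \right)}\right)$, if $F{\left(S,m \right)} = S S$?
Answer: $-1678309360$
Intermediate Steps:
$F{\left(S,m \right)} = S^{2}$
$\left(-35747 + 4807\right) \left(45780 + F{\left(92,-183 \right)}\right) = \left(-35747 + 4807\right) \left(45780 + 92^{2}\right) = - 30940 \left(45780 + 8464\right) = \left(-30940\right) 54244 = -1678309360$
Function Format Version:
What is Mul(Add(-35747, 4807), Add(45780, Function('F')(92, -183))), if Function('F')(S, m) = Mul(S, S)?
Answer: -1678309360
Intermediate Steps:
Function('F')(S, m) = Pow(S, 2)
Mul(Add(-35747, 4807), Add(45780, Function('F')(92, -183))) = Mul(Add(-35747, 4807), Add(45780, Pow(92, 2))) = Mul(-30940, Add(45780, 8464)) = Mul(-30940, 54244) = -1678309360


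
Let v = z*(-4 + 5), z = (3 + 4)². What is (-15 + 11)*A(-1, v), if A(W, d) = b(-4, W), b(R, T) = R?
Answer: 16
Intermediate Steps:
z = 49 (z = 7² = 49)
v = 49 (v = 49*(-4 + 5) = 49*1 = 49)
A(W, d) = -4
(-15 + 11)*A(-1, v) = (-15 + 11)*(-4) = -4*(-4) = 16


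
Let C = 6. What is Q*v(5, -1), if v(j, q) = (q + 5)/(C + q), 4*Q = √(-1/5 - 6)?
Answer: I*√155/25 ≈ 0.498*I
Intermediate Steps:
Q = I*√155/20 (Q = √(-1/5 - 6)/4 = √(-1*⅕ - 6)/4 = √(-⅕ - 6)/4 = √(-31/5)/4 = (I*√155/5)/4 = I*√155/20 ≈ 0.62249*I)
v(j, q) = (5 + q)/(6 + q) (v(j, q) = (q + 5)/(6 + q) = (5 + q)/(6 + q))
Q*v(5, -1) = (I*√155/20)*((5 - 1)/(6 - 1)) = (I*√155/20)*(4/5) = (I*√155/20)*((⅕)*4) = (I*√155/20)*(⅘) = I*√155/25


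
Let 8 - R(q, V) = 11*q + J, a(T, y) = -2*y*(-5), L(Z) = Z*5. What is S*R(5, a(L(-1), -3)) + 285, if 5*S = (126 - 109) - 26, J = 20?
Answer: 2028/5 ≈ 405.60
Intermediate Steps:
L(Z) = 5*Z
a(T, y) = 10*y
R(q, V) = -12 - 11*q (R(q, V) = 8 - (11*q + 20) = 8 - (20 + 11*q) = 8 + (-20 - 11*q) = -12 - 11*q)
S = -9/5 (S = ((126 - 109) - 26)/5 = (17 - 26)/5 = (⅕)*(-9) = -9/5 ≈ -1.8000)
S*R(5, a(L(-1), -3)) + 285 = -9*(-12 - 11*5)/5 + 285 = -9*(-12 - 55)/5 + 285 = -9/5*(-67) + 285 = 603/5 + 285 = 2028/5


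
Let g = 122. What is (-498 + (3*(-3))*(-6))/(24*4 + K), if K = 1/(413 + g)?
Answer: -237540/51361 ≈ -4.6249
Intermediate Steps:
K = 1/535 (K = 1/(413 + 122) = 1/535 ≈ 0.0018692)
(-498 + (3*(-3))*(-6))/(24*4 + K) = (-498 + (3*(-3))*(-6))/(24*4 + 1/535) = (-498 - 9*(-6))/(96 + 1/535) = (-498 + 54)/(51361/535) = -444*535/51361 = -237540/51361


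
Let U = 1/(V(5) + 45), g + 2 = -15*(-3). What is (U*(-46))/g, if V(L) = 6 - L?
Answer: -1/43 ≈ -0.023256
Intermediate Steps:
g = 43 (g = -2 - 15*(-3) = -2 + 45 = 43)
U = 1/46 (U = 1/((6 - 1*5) + 45) = 1/((6 - 5) + 45) = 1/(1 + 45) = 1/46 ≈ 0.021739)
(U*(-46))/g = ((1/46)*(-46))/43 = -1*1/43 = -1/43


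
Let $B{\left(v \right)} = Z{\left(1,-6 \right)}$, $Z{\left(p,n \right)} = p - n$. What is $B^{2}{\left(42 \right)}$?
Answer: $49$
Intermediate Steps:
$B{\left(v \right)} = 7$ ($B{\left(v \right)} = 1 - -6 = 1 + 6 = 7$)
$B^{2}{\left(42 \right)} = 7^{2} = 49$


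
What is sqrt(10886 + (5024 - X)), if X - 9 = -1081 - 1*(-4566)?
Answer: 8*sqrt(194) ≈ 111.43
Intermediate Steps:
X = 3494 (X = 9 + (-1081 - 1*(-4566)) = 9 + (-1081 + 4566) = 9 + 3485 = 3494)
sqrt(10886 + (5024 - X)) = sqrt(10886 + (5024 - 1*3494)) = sqrt(10886 + (5024 - 3494)) = sqrt(10886 + 1530) = sqrt(12416) = 8*sqrt(194)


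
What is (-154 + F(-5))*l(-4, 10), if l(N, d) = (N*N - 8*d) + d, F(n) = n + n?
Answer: 8856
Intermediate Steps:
F(n) = 2*n
l(N, d) = N² - 7*d (l(N, d) = (N² - 8*d) + d = N² - 7*d)
(-154 + F(-5))*l(-4, 10) = (-154 + 2*(-5))*((-4)² - 7*10) = (-154 - 10)*(16 - 70) = -164*(-54) = 8856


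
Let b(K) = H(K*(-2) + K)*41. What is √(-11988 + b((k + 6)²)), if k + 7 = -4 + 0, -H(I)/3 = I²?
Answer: I*√88863 ≈ 298.1*I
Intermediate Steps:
H(I) = -3*I²
k = -11 (k = -7 + (-4 + 0) = -7 - 4 = -11)
b(K) = -123*K² (b(K) = -3*(K*(-2) + K)²*41 = -3*(-2*K + K)²*41 = -3*K²*41 = -123*K²)
√(-11988 + b((k + 6)²)) = √(-11988 - 123*(-11 + 6)⁴) = √(-11988 - 123*((-5)²)²) = √(-11988 - 123*25²) = √(-11988 - 123*625) = √(-11988 - 76875) = √(-88863) = I*√88863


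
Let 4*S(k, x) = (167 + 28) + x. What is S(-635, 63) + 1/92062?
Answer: 2969000/46031 ≈ 64.500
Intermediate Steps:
S(k, x) = 195/4 + x/4 (S(k, x) = ((167 + 28) + x)/4 = (195 + x)/4 = 195/4 + x/4)
S(-635, 63) + 1/92062 = (195/4 + (¼)*63) + 1/92062 = (195/4 + 63/4) + 1/92062 = 129/2 + 1/92062 = 2969000/46031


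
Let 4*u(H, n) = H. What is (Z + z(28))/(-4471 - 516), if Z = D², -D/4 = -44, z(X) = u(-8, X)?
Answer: -30974/4987 ≈ -6.2109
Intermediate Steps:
u(H, n) = H/4
z(X) = -2 (z(X) = (¼)*(-8) = -2)
D = 176 (D = -4*(-44) = 176)
Z = 30976 (Z = 176² = 30976)
(Z + z(28))/(-4471 - 516) = (30976 - 2)/(-4471 - 516) = 30974/(-4987) = 30974*(-1/4987) = -30974/4987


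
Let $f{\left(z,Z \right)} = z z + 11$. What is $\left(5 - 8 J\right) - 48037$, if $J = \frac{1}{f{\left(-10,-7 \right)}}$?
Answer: $- \frac{5331560}{111} \approx -48032.0$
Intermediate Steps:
$f{\left(z,Z \right)} = 11 + z^{2}$ ($f{\left(z,Z \right)} = z^{2} + 11 = 11 + z^{2}$)
$J = \frac{1}{111}$ ($J = \frac{1}{11 + \left(-10\right)^{2}} = \frac{1}{11 + 100} = \frac{1}{111} \approx 0.009009$)
$\left(5 - 8 J\right) - 48037 = \left(5 - \frac{8}{111}\right) - 48037 = \frac{547}{111} - 48037 = - \frac{5331560}{111}$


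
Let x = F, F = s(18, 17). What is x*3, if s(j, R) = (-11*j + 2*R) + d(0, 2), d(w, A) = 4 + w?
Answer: -480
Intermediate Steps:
s(j, R) = 4 - 11*j + 2*R (s(j, R) = (-11*j + 2*R) + (4 + 0) = (-11*j + 2*R) + 4 = 4 - 11*j + 2*R)
F = -160 (F = 4 - 11*18 + 2*17 = 4 - 198 + 34 = -160)
x = -160
x*3 = -160*3 = -480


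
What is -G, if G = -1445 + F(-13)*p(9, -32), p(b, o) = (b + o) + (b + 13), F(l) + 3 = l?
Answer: 1429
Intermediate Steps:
F(l) = -3 + l
p(b, o) = 13 + o + 2*b (p(b, o) = (b + o) + (13 + b) = 13 + o + 2*b)
G = -1429 (G = -1445 + (-3 - 13)*(13 - 32 + 2*9) = -1445 - 16*(13 - 32 + 18) = -1445 - 16*(-1) = -1445 + 16 = -1429)
-G = -1*(-1429) = 1429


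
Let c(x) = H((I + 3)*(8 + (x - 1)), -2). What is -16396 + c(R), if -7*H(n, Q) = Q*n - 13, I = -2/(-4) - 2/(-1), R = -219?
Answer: -117091/7 ≈ -16727.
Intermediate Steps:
I = 5/2 (I = -2*(-1/4) - 2*(-1) = 1/2 + 2 = 5/2 ≈ 2.5000)
H(n, Q) = 13/7 - Q*n/7 (H(n, Q) = -(Q*n - 13)/7 = -(-13 + Q*n)/7 = 13/7 - Q*n/7)
c(x) = 90/7 + 11*x/7 (c(x) = 13/7 - 1/7*(-2)*(5/2 + 3)*(8 + (x - 1)) = 13/7 - 1/7*(-2)*11*(8 + (-1 + x))/2 = 13/7 - 1/7*(-2)*11*(7 + x)/2 = 13/7 - 1/7*(-2)*(77/2 + 11*x/2) = 13/7 + (11 + 11*x/7) = 90/7 + 11*x/7)
-16396 + c(R) = -16396 + (90/7 + (11/7)*(-219)) = -16396 + (90/7 - 2409/7) = -16396 - 2319/7 = -117091/7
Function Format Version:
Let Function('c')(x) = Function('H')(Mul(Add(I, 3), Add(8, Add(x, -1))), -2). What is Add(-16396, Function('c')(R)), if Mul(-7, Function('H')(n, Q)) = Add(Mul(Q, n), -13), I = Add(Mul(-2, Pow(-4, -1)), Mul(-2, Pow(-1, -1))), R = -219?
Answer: Rational(-117091, 7) ≈ -16727.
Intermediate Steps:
I = Rational(5, 2) (I = Add(Mul(-2, Rational(-1, 4)), Mul(-2, -1)) = Add(Rational(1, 2), 2) = Rational(5, 2) ≈ 2.5000)
Function('H')(n, Q) = Add(Rational(13, 7), Mul(Rational(-1, 7), Q, n)) (Function('H')(n, Q) = Mul(Rational(-1, 7), Add(Mul(Q, n), -13)) = Mul(Rational(-1, 7), Add(-13, Mul(Q, n))) = Add(Rational(13, 7), Mul(Rational(-1, 7), Q, n)))
Function('c')(x) = Add(Rational(90, 7), Mul(Rational(11, 7), x)) (Function('c')(x) = Add(Rational(13, 7), Mul(Rational(-1, 7), -2, Mul(Add(Rational(5, 2), 3), Add(8, Add(x, -1))))) = Add(Rational(13, 7), Mul(Rational(-1, 7), -2, Mul(Rational(11, 2), Add(8, Add(-1, x))))) = Add(Rational(13, 7), Mul(Rational(-1, 7), -2, Mul(Rational(11, 2), Add(7, x)))) = Add(Rational(13, 7), Mul(Rational(-1, 7), -2, Add(Rational(77, 2), Mul(Rational(11, 2), x)))) = Add(Rational(13, 7), Add(11, Mul(Rational(11, 7), x))) = Add(Rational(90, 7), Mul(Rational(11, 7), x)))
Add(-16396, Function('c')(R)) = Add(-16396, Add(Rational(90, 7), Mul(Rational(11, 7), -219))) = Add(-16396, Add(Rational(90, 7), Rational(-2409, 7))) = Add(-16396, Rational(-2319, 7)) = Rational(-117091, 7)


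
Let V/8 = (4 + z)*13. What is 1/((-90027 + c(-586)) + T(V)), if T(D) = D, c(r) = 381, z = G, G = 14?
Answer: -1/87774 ≈ -1.1393e-5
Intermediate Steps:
z = 14
V = 1872 (V = 8*((4 + 14)*13) = 8*(18*13) = 8*234 = 1872)
1/((-90027 + c(-586)) + T(V)) = 1/((-90027 + 381) + 1872) = 1/(-89646 + 1872) = 1/(-87774) = -1/87774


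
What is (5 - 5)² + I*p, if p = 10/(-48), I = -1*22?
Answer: 55/12 ≈ 4.5833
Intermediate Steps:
I = -22
p = -5/24 (p = 10*(-1/48) = -5/24 ≈ -0.20833)
(5 - 5)² + I*p = (5 - 5)² - 22*(-5/24) = 0² + 55/12 = 0 + 55/12 = 55/12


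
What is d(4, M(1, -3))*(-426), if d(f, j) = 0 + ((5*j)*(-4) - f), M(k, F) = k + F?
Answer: -15336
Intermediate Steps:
M(k, F) = F + k
d(f, j) = -f - 20*j (d(f, j) = 0 + (-20*j - f) = 0 + (-f - 20*j) = -f - 20*j)
d(4, M(1, -3))*(-426) = (-1*4 - 20*(-3 + 1))*(-426) = (-4 - 20*(-2))*(-426) = (-4 + 40)*(-426) = 36*(-426) = -15336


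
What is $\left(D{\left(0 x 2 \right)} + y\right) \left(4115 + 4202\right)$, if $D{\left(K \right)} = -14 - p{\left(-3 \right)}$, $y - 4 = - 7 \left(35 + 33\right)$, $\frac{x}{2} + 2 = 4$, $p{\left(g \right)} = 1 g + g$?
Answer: $-3992160$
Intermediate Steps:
$p{\left(g \right)} = 2 g$ ($p{\left(g \right)} = g + g = 2 g$)
$x = 4$ ($x = -4 + 2 \cdot 4 = -4 + 8 = 4$)
$y = -472$ ($y = 4 - 7 \left(35 + 33\right) = 4 - 476 = -472$)
$D{\left(K \right)} = -8$ ($D{\left(K \right)} = -14 - 2 \left(-3\right) = -14 - -6 = -14 + 6 = -8$)
$\left(D{\left(0 x 2 \right)} + y\right) \left(4115 + 4202\right) = \left(-8 - 472\right) \left(4115 + 4202\right) = \left(-480\right) 8317 = -3992160$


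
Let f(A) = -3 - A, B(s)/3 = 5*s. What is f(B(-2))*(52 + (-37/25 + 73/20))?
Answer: 146259/100 ≈ 1462.6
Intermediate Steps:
B(s) = 15*s (B(s) = 3*(5*s) = 15*s)
f(B(-2))*(52 + (-37/25 + 73/20)) = (-3 - 15*(-2))*(52 + (-37/25 + 73/20)) = (-3 - 1*(-30))*(52 + (-37*1/25 + 73*(1/20))) = (-3 + 30)*(52 + (-37/25 + 73/20)) = 27*(52 + 217/100) = 27*(5417/100) = 146259/100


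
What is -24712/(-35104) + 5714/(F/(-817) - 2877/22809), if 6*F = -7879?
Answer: 934640067900683/242230847372 ≈ 3858.5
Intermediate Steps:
F = -7879/6 (F = (1/6)*(-7879) = -7879/6 ≈ -1313.2)
-24712/(-35104) + 5714/(F/(-817) - 2877/22809) = -24712/(-35104) + 5714/(-7879/6/(-817) - 2877/22809) = -24712*(-1/35104) + 5714/(-7879/6*(-1/817) - 2877*1/22809) = 3089/4388 + 5714/(7879/4902 - 959/7603) = 3089/4388 + 5714/(55203019/37269906) = 3089/4388 + 5714*(37269906/55203019) = 3089/4388 + 212960242884/55203019 = 934640067900683/242230847372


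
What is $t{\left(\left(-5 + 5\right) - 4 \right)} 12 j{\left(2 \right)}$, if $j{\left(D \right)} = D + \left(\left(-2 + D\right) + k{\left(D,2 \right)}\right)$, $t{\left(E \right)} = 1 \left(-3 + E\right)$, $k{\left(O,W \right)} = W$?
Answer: $-336$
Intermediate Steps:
$t{\left(E \right)} = -3 + E$
$j{\left(D \right)} = 2 D$ ($j{\left(D \right)} = D + \left(\left(-2 + D\right) + 2\right) = D + D = 2 D$)
$t{\left(\left(-5 + 5\right) - 4 \right)} 12 j{\left(2 \right)} = \left(-3 + \left(\left(-5 + 5\right) - 4\right)\right) 12 \cdot 2 \cdot 2 = \left(-3 + \left(0 - 4\right)\right) 12 \cdot 4 = \left(-3 - 4\right) 12 \cdot 4 = \left(-7\right) 12 \cdot 4 = \left(-84\right) 4 = -336$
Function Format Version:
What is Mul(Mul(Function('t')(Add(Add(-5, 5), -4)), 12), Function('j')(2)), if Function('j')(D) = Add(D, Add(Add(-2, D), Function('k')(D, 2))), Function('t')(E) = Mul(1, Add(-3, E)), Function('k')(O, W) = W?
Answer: -336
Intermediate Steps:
Function('t')(E) = Add(-3, E)
Function('j')(D) = Mul(2, D) (Function('j')(D) = Add(D, Add(Add(-2, D), 2)) = Add(D, D) = Mul(2, D))
Mul(Mul(Function('t')(Add(Add(-5, 5), -4)), 12), Function('j')(2)) = Mul(Mul(Add(-3, Add(Add(-5, 5), -4)), 12), Mul(2, 2)) = Mul(Mul(Add(-3, Add(0, -4)), 12), 4) = Mul(Mul(Add(-3, -4), 12), 4) = Mul(Mul(-7, 12), 4) = Mul(-84, 4) = -336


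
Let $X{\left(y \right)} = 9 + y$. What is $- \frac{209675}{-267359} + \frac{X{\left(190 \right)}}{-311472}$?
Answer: $\frac{65254687159}{83274842448} \approx 0.78361$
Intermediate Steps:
$- \frac{209675}{-267359} + \frac{X{\left(190 \right)}}{-311472} = - \frac{209675}{-267359} + \frac{9 + 190}{-311472} = \left(-209675\right) \left(- \frac{1}{267359}\right) + 199 \left(- \frac{1}{311472}\right) = \frac{209675}{267359} - \frac{199}{311472} = \frac{65254687159}{83274842448}$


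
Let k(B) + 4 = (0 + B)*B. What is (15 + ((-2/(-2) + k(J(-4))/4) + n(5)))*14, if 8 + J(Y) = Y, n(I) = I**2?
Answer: 1064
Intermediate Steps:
J(Y) = -8 + Y
k(B) = -4 + B**2 (k(B) = -4 + (0 + B)*B = -4 + B*B = -4 + B**2)
(15 + ((-2/(-2) + k(J(-4))/4) + n(5)))*14 = (15 + ((-2/(-2) + (-4 + (-8 - 4)**2)/4) + 5**2))*14 = (15 + ((-2*(-1/2) + (-4 + (-12)**2)*(1/4)) + 25))*14 = (15 + ((1 + (-4 + 144)*(1/4)) + 25))*14 = (15 + ((1 + 140*(1/4)) + 25))*14 = (15 + ((1 + 35) + 25))*14 = (15 + (36 + 25))*14 = (15 + 61)*14 = 76*14 = 1064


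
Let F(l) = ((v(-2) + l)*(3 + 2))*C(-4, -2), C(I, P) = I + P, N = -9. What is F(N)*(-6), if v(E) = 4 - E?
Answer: -540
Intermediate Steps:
F(l) = -180 - 30*l (F(l) = (((4 - 1*(-2)) + l)*(3 + 2))*(-4 - 2) = (((4 + 2) + l)*5)*(-6) = ((6 + l)*5)*(-6) = (30 + 5*l)*(-6) = -180 - 30*l)
F(N)*(-6) = (-180 - 30*(-9))*(-6) = (-180 + 270)*(-6) = 90*(-6) = -540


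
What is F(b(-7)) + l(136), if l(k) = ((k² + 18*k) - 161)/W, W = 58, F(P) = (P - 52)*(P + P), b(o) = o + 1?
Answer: 61151/58 ≈ 1054.3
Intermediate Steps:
b(o) = 1 + o
F(P) = 2*P*(-52 + P) (F(P) = (-52 + P)*(2*P) = 2*P*(-52 + P))
l(k) = -161/58 + k²/58 + 9*k/29 (l(k) = ((k² + 18*k) - 161)/58 = (-161 + k² + 18*k)*(1/58) = -161/58 + k²/58 + 9*k/29)
F(b(-7)) + l(136) = 2*(1 - 7)*(-52 + (1 - 7)) + (-161/58 + (1/58)*136² + (9/29)*136) = 2*(-6)*(-52 - 6) + (-161/58 + (1/58)*18496 + 1224/29) = 2*(-6)*(-58) + (-161/58 + 9248/29 + 1224/29) = 696 + 20783/58 = 61151/58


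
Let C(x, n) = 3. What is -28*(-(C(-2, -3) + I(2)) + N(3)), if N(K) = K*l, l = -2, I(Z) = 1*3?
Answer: 336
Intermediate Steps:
I(Z) = 3
N(K) = -2*K (N(K) = K*(-2) = -2*K)
-28*(-(C(-2, -3) + I(2)) + N(3)) = -28*(-(3 + 3) - 2*3) = -28*(-1*6 - 6) = -28*(-6 - 6) = -28*(-12) = 336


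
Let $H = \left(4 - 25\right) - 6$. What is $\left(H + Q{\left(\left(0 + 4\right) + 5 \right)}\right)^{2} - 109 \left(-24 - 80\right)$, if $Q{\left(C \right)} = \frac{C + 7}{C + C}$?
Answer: $\frac{973441}{81} \approx 12018.0$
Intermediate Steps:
$H = -27$ ($H = -21 - 6 = -27$)
$Q{\left(C \right)} = \frac{7 + C}{2 C}$
$\left(H + Q{\left(\left(0 + 4\right) + 5 \right)}\right)^{2} - 109 \left(-24 - 80\right) = \left(-27 + \frac{7 + \left(\left(0 + 4\right) + 5\right)}{2 \left(\left(0 + 4\right) + 5\right)}\right)^{2} - 109 \left(-24 - 80\right) = \left(-27 + \frac{7 + \left(4 + 5\right)}{2 \left(4 + 5\right)}\right)^{2} - 109 \left(-104\right) = \left(-27 + \frac{7 + 9}{2 \cdot 9}\right)^{2} - -11336 = \left(-27 + \frac{1}{2} \cdot \frac{1}{9} \cdot 16\right)^{2} + 11336 = \left(-27 + \frac{8}{9}\right)^{2} + 11336 = \left(- \frac{235}{9}\right)^{2} + 11336 = \frac{55225}{81} + 11336 = \frac{973441}{81}$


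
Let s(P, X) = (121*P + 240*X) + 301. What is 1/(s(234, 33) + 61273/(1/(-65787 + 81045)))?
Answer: 1/934939969 ≈ 1.0696e-9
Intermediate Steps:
s(P, X) = 301 + 121*P + 240*X
1/(s(234, 33) + 61273/(1/(-65787 + 81045))) = 1/((301 + 121*234 + 240*33) + 61273/(1/(-65787 + 81045))) = 1/((301 + 28314 + 7920) + 61273/(1/15258)) = 1/(36535 + 61273/(1/15258)) = 1/(36535 + 61273*15258) = 1/(36535 + 934903434) = 1/934939969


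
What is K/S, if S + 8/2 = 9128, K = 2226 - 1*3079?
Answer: -853/9124 ≈ -0.093490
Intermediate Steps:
K = -853 (K = 2226 - 3079 = -853)
S = 9124 (S = -4 + 9128 = 9124)
K/S = -853/9124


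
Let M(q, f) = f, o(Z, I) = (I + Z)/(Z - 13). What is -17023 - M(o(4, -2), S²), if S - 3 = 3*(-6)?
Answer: -17248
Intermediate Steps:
o(Z, I) = (I + Z)/(-13 + Z)
S = -15 (S = 3 + 3*(-6) = 3 - 18 = -15)
-17023 - M(o(4, -2), S²) = -17023 - 1*(-15)² = -17023 - 1*225 = -17023 - 225 = -17248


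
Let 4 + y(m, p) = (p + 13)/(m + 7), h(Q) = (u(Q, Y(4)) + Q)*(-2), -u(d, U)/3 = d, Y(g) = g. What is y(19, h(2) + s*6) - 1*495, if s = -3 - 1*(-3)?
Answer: -12953/26 ≈ -498.19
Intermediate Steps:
u(d, U) = -3*d
s = 0 (s = -3 + 3 = 0)
h(Q) = 4*Q (h(Q) = (-3*Q + Q)*(-2) = -2*Q*(-2) = 4*Q)
y(m, p) = -4 + (13 + p)/(7 + m) (y(m, p) = -4 + (p + 13)/(m + 7) = -4 + (13 + p)/(7 + m))
y(19, h(2) + s*6) - 1*495 = (-15 + (4*2 + 0*6) - 4*19)/(7 + 19) - 1*495 = (-15 + (8 + 0) - 76)/26 - 495 = (-15 + 8 - 76)/26 - 495 = (1/26)*(-83) - 495 = -83/26 - 495 = -12953/26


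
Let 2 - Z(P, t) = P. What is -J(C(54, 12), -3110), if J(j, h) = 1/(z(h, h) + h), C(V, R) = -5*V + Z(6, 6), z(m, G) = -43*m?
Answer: -1/130620 ≈ -7.6558e-6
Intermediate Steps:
Z(P, t) = 2 - P
C(V, R) = -4 - 5*V (C(V, R) = -5*V + (2 - 1*6) = -5*V + (2 - 6) = -5*V - 4 = -4 - 5*V)
J(j, h) = -1/(42*h) (J(j, h) = 1/(-43*h + h) = 1/(-42*h) = -1/(42*h))
-J(C(54, 12), -3110) = -(-1)/(42*(-3110)) = -(-1)*(-1)/(42*3110) = -1*1/130620 = -1/130620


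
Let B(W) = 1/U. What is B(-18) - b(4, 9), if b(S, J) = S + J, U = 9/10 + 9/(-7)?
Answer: -421/27 ≈ -15.593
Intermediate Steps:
U = -27/70 (U = 9*(⅒) + 9*(-⅐) = 9/10 - 9/7 = -27/70 ≈ -0.38571)
b(S, J) = J + S
B(W) = -70/27 (B(W) = 1/(-27/70) = -70/27)
B(-18) - b(4, 9) = -70/27 - (9 + 4) = -70/27 - 1*13 = -70/27 - 13 = -421/27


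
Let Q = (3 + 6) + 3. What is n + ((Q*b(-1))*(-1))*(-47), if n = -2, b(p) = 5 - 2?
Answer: 1690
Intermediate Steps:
b(p) = 3
Q = 12 (Q = 9 + 3 = 12)
n + ((Q*b(-1))*(-1))*(-47) = -2 + ((12*3)*(-1))*(-47) = -2 + (36*(-1))*(-47) = -2 - 36*(-47) = -2 + 1692 = 1690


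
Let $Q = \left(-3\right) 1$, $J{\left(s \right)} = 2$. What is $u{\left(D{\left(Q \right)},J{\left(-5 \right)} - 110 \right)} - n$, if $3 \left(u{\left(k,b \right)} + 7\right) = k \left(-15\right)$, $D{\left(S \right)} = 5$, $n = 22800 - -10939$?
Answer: $-33771$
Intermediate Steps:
$n = 33739$ ($n = 22800 + 10939 = 33739$)
$Q = -3$
$u{\left(k,b \right)} = -7 - 5 k$ ($u{\left(k,b \right)} = -7 + \frac{k \left(-15\right)}{3} = -7 + \frac{\left(-15\right) k}{3} = -7 - 5 k$)
$u{\left(D{\left(Q \right)},J{\left(-5 \right)} - 110 \right)} - n = \left(-7 - 25\right) - 33739 = -32 - 33739 = -33771$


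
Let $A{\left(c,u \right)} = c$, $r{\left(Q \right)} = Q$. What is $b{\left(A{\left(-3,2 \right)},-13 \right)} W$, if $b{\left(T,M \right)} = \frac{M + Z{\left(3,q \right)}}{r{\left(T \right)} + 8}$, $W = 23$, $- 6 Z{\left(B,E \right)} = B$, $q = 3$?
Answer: $- \frac{621}{10} \approx -62.1$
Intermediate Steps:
$Z{\left(B,E \right)} = - \frac{B}{6}$
$b{\left(T,M \right)} = \frac{- \frac{1}{2} + M}{8 + T}$ ($b{\left(T,M \right)} = \frac{M - \frac{1}{2}}{T + 8} = \frac{M - \frac{1}{2}}{8 + T} = \frac{- \frac{1}{2} + M}{8 + T}$)
$b{\left(A{\left(-3,2 \right)},-13 \right)} W = \frac{- \frac{1}{2} - 13}{8 - 3} \cdot 23 = \frac{1}{5} \left(- \frac{27}{2}\right) 23 = \left(- \frac{27}{10}\right) 23 = - \frac{621}{10}$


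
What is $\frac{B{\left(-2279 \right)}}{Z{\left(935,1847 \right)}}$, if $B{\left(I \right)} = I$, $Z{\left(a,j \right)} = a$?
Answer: $- \frac{2279}{935} \approx -2.4374$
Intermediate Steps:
$\frac{B{\left(-2279 \right)}}{Z{\left(935,1847 \right)}} = - \frac{2279}{935}$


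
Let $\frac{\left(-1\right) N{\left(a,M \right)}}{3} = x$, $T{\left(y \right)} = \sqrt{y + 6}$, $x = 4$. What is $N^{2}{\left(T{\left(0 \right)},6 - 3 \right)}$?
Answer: $144$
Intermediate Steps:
$T{\left(y \right)} = \sqrt{6 + y}$
$N{\left(a,M \right)} = -12$ ($N{\left(a,M \right)} = \left(-3\right) 4 = -12$)
$N^{2}{\left(T{\left(0 \right)},6 - 3 \right)} = \left(-12\right)^{2} = 144$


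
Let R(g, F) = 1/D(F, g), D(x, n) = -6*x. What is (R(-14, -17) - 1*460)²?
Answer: 2201392561/10404 ≈ 2.1159e+5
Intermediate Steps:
D(x, n) = -6*x
R(g, F) = -1/(6*F) (R(g, F) = 1/(-6*F) = -1/(6*F))
(R(-14, -17) - 1*460)² = (-⅙/(-17) - 1*460)² = (-⅙*(-1/17) - 460)² = (1/102 - 460)² = (-46919/102)² = 2201392561/10404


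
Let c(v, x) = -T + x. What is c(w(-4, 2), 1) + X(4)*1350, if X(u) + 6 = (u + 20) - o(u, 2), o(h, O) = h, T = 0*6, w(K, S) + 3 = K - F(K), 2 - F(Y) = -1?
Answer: 18901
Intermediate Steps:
F(Y) = 3 (F(Y) = 2 - 1*(-1) = 2 + 1 = 3)
w(K, S) = -6 + K (w(K, S) = -3 + (K - 1*3) = -3 + (K - 3) = -3 + (-3 + K) = -6 + K)
T = 0
c(v, x) = x (c(v, x) = -1*0 + x = 0 + x = x)
X(u) = 14 (X(u) = -6 + ((u + 20) - u) = -6 + ((20 + u) - u) = -6 + 20 = 14)
c(w(-4, 2), 1) + X(4)*1350 = 1 + 14*1350 = 1 + 18900 = 18901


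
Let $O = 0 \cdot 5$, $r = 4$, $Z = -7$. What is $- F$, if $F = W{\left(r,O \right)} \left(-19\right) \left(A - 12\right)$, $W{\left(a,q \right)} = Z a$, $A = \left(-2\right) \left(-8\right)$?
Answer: $-2128$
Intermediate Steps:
$O = 0$
$A = 16$
$W{\left(a,q \right)} = - 7 a$
$F = 2128$ ($F = \left(-7\right) 4 \left(-19\right) \left(16 - 12\right) = \left(-28\right) \left(-19\right) \left(16 - 12\right) = 532 \cdot 4 = 2128$)
$- F = \left(-1\right) 2128 = -2128$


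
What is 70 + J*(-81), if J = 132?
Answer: -10622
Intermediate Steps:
70 + J*(-81) = 70 + 132*(-81) = 70 - 10692 = -10622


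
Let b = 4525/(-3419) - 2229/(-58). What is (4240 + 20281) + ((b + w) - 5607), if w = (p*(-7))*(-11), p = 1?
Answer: 3773311783/198302 ≈ 19028.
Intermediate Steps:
w = 77 (w = (1*(-7))*(-11) = -7*(-11) = 77)
b = 7358501/198302 (b = 4525*(-1/3419) - 2229*(-1/58) = -4525/3419 + 2229/58 = 7358501/198302 ≈ 37.108)
(4240 + 20281) + ((b + w) - 5607) = (4240 + 20281) + ((7358501/198302 + 77) - 5607) = 24521 + (22627755/198302 - 5607) = 24521 - 1089251559/198302 = 3773311783/198302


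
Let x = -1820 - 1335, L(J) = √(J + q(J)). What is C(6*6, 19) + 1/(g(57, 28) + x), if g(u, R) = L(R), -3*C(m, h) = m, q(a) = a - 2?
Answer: -119450807/9953971 - 3*√6/9953971 ≈ -12.000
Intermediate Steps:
q(a) = -2 + a
C(m, h) = -m/3
L(J) = √(-2 + 2*J) (L(J) = √(J + (-2 + J)) = √(-2 + 2*J))
g(u, R) = √(-2 + 2*R)
x = -3155
C(6*6, 19) + 1/(g(57, 28) + x) = -2*6 + 1/(√(-2 + 2*28) - 3155) = -⅓*36 + 1/(√(-2 + 56) - 3155) = -12 + 1/(√54 - 3155) = -12 + 1/(3*√6 - 3155) = -12 + 1/(-3155 + 3*√6)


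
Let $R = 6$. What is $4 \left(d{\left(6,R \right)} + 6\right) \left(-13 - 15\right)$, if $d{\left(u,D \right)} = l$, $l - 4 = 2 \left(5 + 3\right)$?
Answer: $-2912$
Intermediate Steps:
$l = 20$ ($l = 4 + 2 \left(5 + 3\right) = 4 + 2 \cdot 8 = 4 + 16 = 20$)
$d{\left(u,D \right)} = 20$
$4 \left(d{\left(6,R \right)} + 6\right) \left(-13 - 15\right) = 4 \left(20 + 6\right) \left(-13 - 15\right) = 4 \cdot 26 \left(-28\right) = 104 \left(-28\right) = -2912$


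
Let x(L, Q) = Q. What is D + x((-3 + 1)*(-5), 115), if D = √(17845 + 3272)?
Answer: 115 + √21117 ≈ 260.32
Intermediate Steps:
D = √21117 ≈ 145.32
D + x((-3 + 1)*(-5), 115) = √21117 + 115 = 115 + √21117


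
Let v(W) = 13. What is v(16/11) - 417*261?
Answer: -108824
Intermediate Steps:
v(16/11) - 417*261 = 13 - 417*261 = 13 - 108837 = -108824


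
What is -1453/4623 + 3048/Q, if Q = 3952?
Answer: 1043581/2283762 ≈ 0.45696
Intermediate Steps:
-1453/4623 + 3048/Q = -1453/4623 + 3048/3952 = -1453*1/4623 + 3048*(1/3952) = -1453/4623 + 381/494 = 1043581/2283762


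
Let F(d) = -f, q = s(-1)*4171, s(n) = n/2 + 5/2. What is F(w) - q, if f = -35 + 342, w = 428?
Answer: -8649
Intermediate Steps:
s(n) = 5/2 + n/2 (s(n) = n*(1/2) + 5*(1/2) = n/2 + 5/2 = 5/2 + n/2)
f = 307
q = 8342 (q = (5/2 + (1/2)*(-1))*4171 = (5/2 - 1/2)*4171 = 2*4171 = 8342)
F(d) = -307 (F(d) = -1*307 = -307)
F(w) - q = -307 - 1*8342 = -307 - 8342 = -8649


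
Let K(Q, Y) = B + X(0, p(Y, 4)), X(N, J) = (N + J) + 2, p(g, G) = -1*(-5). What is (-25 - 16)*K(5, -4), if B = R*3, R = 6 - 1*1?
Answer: -902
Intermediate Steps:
p(g, G) = 5
R = 5 (R = 6 - 1 = 5)
B = 15 (B = 5*3 = 15)
X(N, J) = 2 + J + N (X(N, J) = (J + N) + 2 = 2 + J + N)
K(Q, Y) = 22 (K(Q, Y) = 15 + (2 + 5 + 0) = 15 + 7 = 22)
(-25 - 16)*K(5, -4) = (-25 - 16)*22 = -41*22 = -902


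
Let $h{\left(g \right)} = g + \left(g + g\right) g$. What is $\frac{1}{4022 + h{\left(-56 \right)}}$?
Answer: $\frac{1}{10238} \approx 9.7675 \cdot 10^{-5}$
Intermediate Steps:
$h{\left(g \right)} = g + 2 g^{2}$ ($h{\left(g \right)} = g + 2 g g = g + 2 g^{2}$)
$\frac{1}{4022 + h{\left(-56 \right)}} = \frac{1}{4022 - 56 \left(1 + 2 \left(-56\right)\right)} = \frac{1}{4022 - 56 \left(1 - 112\right)} = \frac{1}{4022 - -6216} = \frac{1}{4022 + 6216} = \frac{1}{10238}$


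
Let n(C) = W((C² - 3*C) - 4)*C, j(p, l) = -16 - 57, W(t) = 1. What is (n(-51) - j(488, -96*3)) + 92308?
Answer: 92330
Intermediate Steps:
j(p, l) = -73
n(C) = C (n(C) = 1*C = C)
(n(-51) - j(488, -96*3)) + 92308 = (-51 - 1*(-73)) + 92308 = (-51 + 73) + 92308 = 22 + 92308 = 92330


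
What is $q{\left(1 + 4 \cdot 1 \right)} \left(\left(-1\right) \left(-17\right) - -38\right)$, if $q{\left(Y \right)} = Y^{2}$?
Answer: $1375$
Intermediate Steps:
$q{\left(1 + 4 \cdot 1 \right)} \left(\left(-1\right) \left(-17\right) - -38\right) = \left(1 + 4 \cdot 1\right)^{2} \left(\left(-1\right) \left(-17\right) - -38\right) = \left(1 + 4\right)^{2} \left(17 + 38\right) = 5^{2} \cdot 55 = 25 \cdot 55 = 1375$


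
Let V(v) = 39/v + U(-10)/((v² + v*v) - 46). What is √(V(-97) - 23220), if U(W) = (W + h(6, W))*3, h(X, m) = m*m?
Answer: I*√53317138453878/47918 ≈ 152.38*I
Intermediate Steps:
h(X, m) = m²
U(W) = 3*W + 3*W² (U(W) = (W + W²)*3 = 3*W + 3*W²)
V(v) = 39/v + 270/(-46 + 2*v²) (V(v) = 39/v + (3*(-10)*(1 - 10))/((v² + v*v) - 46) = 39/v + (3*(-10)*(-9))/((v² + v²) - 46) = 39/v + 270/(2*v² - 46) = 39/v + 270/(-46 + 2*v²))
√(V(-97) - 23220) = √(3*(-299 + 13*(-97)² + 45*(-97))/(-97*(-23 + (-97)²)) - 23220) = √(3*(-1/97)*(-299 + 13*9409 - 4365)/(-23 + 9409) - 23220) = √(3*(-1/97)*(-299 + 122317 - 4365)/9386 - 23220) = √(3*(-1/97)*(1/9386)*117653 - 23220) = √(-352959/910442 - 23220) = √(-21140816199/910442) = I*√53317138453878/47918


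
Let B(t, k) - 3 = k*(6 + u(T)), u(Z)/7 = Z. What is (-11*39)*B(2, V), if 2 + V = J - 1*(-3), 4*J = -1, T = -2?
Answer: 1287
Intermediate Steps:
J = -¼ (J = (¼)*(-1) = -¼ ≈ -0.25000)
u(Z) = 7*Z
V = ¾ (V = -2 + (-¼ - 1*(-3)) = -2 + (-¼ + 3) = -2 + 11/4 = ¾ ≈ 0.75000)
B(t, k) = 3 - 8*k (B(t, k) = 3 + k*(6 + 7*(-2)) = 3 + k*(6 - 14) = 3 + k*(-8) = 3 - 8*k)
(-11*39)*B(2, V) = (-11*39)*(3 - 8*¾) = -429*(3 - 6) = -429*(-3) = 1287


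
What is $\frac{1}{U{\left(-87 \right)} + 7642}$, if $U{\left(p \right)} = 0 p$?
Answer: $\frac{1}{7642} \approx 0.00013086$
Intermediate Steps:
$U{\left(p \right)} = 0$
$\frac{1}{U{\left(-87 \right)} + 7642} = \frac{1}{0 + 7642} = \frac{1}{7642}$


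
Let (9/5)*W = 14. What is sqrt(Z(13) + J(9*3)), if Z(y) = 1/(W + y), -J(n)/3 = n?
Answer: 87*I*sqrt(374)/187 ≈ 8.9973*I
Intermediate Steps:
W = 70/9 (W = (5/9)*14 = 70/9 ≈ 7.7778)
J(n) = -3*n
Z(y) = 1/(70/9 + y)
sqrt(Z(13) + J(9*3)) = sqrt(9/(70 + 9*13) - 27*3) = sqrt(9/(70 + 117) - 3*27) = sqrt(9/187 - 81) = sqrt(-15138/187) = 87*I*sqrt(374)/187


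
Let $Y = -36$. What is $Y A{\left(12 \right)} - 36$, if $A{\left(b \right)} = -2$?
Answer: $36$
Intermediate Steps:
$Y A{\left(12 \right)} - 36 = \left(-36\right) \left(-2\right) - 36 = 72 - 36 = 36$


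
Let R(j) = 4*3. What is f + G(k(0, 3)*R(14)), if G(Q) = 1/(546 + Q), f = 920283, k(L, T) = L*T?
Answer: 502474519/546 ≈ 9.2028e+5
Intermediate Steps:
R(j) = 12
f + G(k(0, 3)*R(14)) = 920283 + 1/(546 + (0*3)*12) = 920283 + 1/(546 + 0*12) = 920283 + 1/(546 + 0) = 920283 + 1/546 = 502474519/546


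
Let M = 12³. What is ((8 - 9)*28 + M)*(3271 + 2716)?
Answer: 10177900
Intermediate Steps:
M = 1728
((8 - 9)*28 + M)*(3271 + 2716) = ((8 - 9)*28 + 1728)*(3271 + 2716) = (-1*28 + 1728)*5987 = (-28 + 1728)*5987 = 1700*5987 = 10177900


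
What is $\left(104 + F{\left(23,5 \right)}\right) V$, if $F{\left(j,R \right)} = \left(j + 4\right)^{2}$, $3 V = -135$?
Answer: $-37485$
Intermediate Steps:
$V = -45$ ($V = \frac{1}{3} \left(-135\right) = -45$)
$F{\left(j,R \right)} = \left(4 + j\right)^{2}$
$\left(104 + F{\left(23,5 \right)}\right) V = \left(104 + \left(4 + 23\right)^{2}\right) \left(-45\right) = \left(104 + 27^{2}\right) \left(-45\right) = \left(104 + 729\right) \left(-45\right) = 833 \left(-45\right) = -37485$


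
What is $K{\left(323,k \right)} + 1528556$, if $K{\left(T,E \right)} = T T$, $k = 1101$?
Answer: $1632885$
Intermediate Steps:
$K{\left(T,E \right)} = T^{2}$
$K{\left(323,k \right)} + 1528556 = 323^{2} + 1528556 = 104329 + 1528556 = 1632885$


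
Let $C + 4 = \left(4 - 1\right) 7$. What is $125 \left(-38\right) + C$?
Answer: $-4733$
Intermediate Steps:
$C = 17$ ($C = -4 + \left(4 - 1\right) 7 = -4 + 3 \cdot 7 = -4 + 21 = 17$)
$125 \left(-38\right) + C = 125 \left(-38\right) + 17 = -4750 + 17 = -4733$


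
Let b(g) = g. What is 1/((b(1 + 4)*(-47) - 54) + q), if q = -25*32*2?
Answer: -1/1889 ≈ -0.00052938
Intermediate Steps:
q = -1600 (q = -800*2 = -1600)
1/((b(1 + 4)*(-47) - 54) + q) = 1/(((1 + 4)*(-47) - 54) - 1600) = 1/((5*(-47) - 54) - 1600) = 1/((-235 - 54) - 1600) = 1/(-289 - 1600) = 1/(-1889) = -1/1889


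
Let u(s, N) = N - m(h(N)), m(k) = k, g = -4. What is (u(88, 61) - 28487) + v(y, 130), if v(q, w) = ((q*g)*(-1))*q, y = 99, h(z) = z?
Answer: 10717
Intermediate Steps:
u(s, N) = 0 (u(s, N) = N - N = 0)
v(q, w) = 4*q**2 (v(q, w) = ((q*(-4))*(-1))*q = (-4*q*(-1))*q = (4*q)*q = 4*q**2)
(u(88, 61) - 28487) + v(y, 130) = (0 - 28487) + 4*99**2 = -28487 + 4*9801 = -28487 + 39204 = 10717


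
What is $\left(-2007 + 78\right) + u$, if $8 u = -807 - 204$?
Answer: $- \frac{16443}{8} \approx -2055.4$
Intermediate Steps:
$u = - \frac{1011}{8}$ ($u = \frac{-807 - 204}{8} = \frac{1}{8} \left(-1011\right) = - \frac{1011}{8} \approx -126.38$)
$\left(-2007 + 78\right) + u = \left(-2007 + 78\right) - \frac{1011}{8} = -1929 - \frac{1011}{8} = - \frac{16443}{8}$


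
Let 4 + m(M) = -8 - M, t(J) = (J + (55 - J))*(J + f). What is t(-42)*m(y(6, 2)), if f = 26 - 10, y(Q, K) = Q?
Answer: 25740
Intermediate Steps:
f = 16
t(J) = 880 + 55*J (t(J) = (J + (55 - J))*(J + 16) = 55*(16 + J) = 880 + 55*J)
m(M) = -12 - M (m(M) = -4 + (-8 - M) = -12 - M)
t(-42)*m(y(6, 2)) = (880 + 55*(-42))*(-12 - 1*6) = (880 - 2310)*(-12 - 6) = -1430*(-18) = 25740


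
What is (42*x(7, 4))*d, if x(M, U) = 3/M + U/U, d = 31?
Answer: 1860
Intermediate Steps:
x(M, U) = 1 + 3/M (x(M, U) = 3/M + 1 = 1 + 3/M)
(42*x(7, 4))*d = (42*((3 + 7)/7))*31 = (42*((⅐)*10))*31 = (42*(10/7))*31 = 60*31 = 1860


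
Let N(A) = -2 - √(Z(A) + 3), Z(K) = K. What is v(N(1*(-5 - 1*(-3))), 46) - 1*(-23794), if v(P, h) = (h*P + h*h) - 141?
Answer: 25631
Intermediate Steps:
N(A) = -2 - √(3 + A) (N(A) = -2 - √(A + 3) = -2 - √(3 + A))
v(P, h) = -141 + h² + P*h (v(P, h) = (P*h + h²) - 141 = (h² + P*h) - 141 = -141 + h² + P*h)
v(N(1*(-5 - 1*(-3))), 46) - 1*(-23794) = (-141 + 46² + (-2 - √(3 + 1*(-5 - 1*(-3))))*46) - 1*(-23794) = (-141 + 2116 + (-2 - √(3 + 1*(-5 + 3)))*46) + 23794 = (-141 + 2116 + (-2 - √(3 + 1*(-2)))*46) + 23794 = (-141 + 2116 + (-2 - √(3 - 2))*46) + 23794 = (-141 + 2116 + (-2 - √1)*46) + 23794 = (-141 + 2116 + (-2 - 1*1)*46) + 23794 = (-141 + 2116 + (-2 - 1)*46) + 23794 = (-141 + 2116 - 3*46) + 23794 = (-141 + 2116 - 138) + 23794 = 1837 + 23794 = 25631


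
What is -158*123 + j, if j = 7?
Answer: -19427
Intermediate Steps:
-158*123 + j = -158*123 + 7 = -19434 + 7 = -19427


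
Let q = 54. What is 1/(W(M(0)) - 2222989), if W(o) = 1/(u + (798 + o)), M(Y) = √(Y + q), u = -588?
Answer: -97913773284/217661240491998187 + 3*√6/217661240491998187 ≈ -4.4984e-7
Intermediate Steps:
M(Y) = √(54 + Y) (M(Y) = √(Y + 54) = √(54 + Y))
W(o) = 1/(210 + o) (W(o) = 1/(-588 + (798 + o)) = 1/(210 + o))
1/(W(M(0)) - 2222989) = 1/(1/(210 + √(54 + 0)) - 2222989) = 1/(1/(210 + √54) - 2222989) = 1/(1/(210 + 3*√6) - 2222989) = 1/(-2222989 + 1/(210 + 3*√6))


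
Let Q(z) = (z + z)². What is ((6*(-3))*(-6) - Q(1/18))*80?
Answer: 699760/81 ≈ 8639.0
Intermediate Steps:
Q(z) = 4*z² (Q(z) = (2*z)² = 4*z²)
((6*(-3))*(-6) - Q(1/18))*80 = ((6*(-3))*(-6) - 4*(1/18)²)*80 = (-18*(-6) - 4*(1/18)²)*80 = (108 - 4/324)*80 = (108 - 1*1/81)*80 = (108 - 1/81)*80 = (8747/81)*80 = 699760/81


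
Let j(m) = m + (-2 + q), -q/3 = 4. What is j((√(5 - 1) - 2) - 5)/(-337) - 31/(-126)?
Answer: 12841/42462 ≈ 0.30241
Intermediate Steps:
q = -12 (q = -3*4 = -12)
j(m) = -14 + m (j(m) = m + (-2 - 12) = m - 14 = -14 + m)
j((√(5 - 1) - 2) - 5)/(-337) - 31/(-126) = (-14 + ((√(5 - 1) - 2) - 5))/(-337) - 31/(-126) = (-14 + ((√4 - 2) - 5))*(-1/337) - 31*(-1/126) = (-14 + ((2 - 2) - 5))*(-1/337) + 31/126 = (-14 + (0 - 5))*(-1/337) + 31/126 = (-14 - 5)*(-1/337) + 31/126 = -19*(-1/337) + 31/126 = 19/337 + 31/126 = 12841/42462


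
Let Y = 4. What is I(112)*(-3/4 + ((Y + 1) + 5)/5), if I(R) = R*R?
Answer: 15680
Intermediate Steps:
I(R) = R²
I(112)*(-3/4 + ((Y + 1) + 5)/5) = 112²*(-3/4 + ((4 + 1) + 5)/5) = 12544*(-3*¼ + (5 + 5)*(⅕)) = 12544*(-¾ + 10*(⅕)) = 12544*(-¾ + 2) = 12544*(5/4) = 15680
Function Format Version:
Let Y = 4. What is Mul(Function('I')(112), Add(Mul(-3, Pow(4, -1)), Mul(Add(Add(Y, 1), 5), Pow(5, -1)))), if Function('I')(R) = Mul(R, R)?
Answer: 15680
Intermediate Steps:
Function('I')(R) = Pow(R, 2)
Mul(Function('I')(112), Add(Mul(-3, Pow(4, -1)), Mul(Add(Add(Y, 1), 5), Pow(5, -1)))) = Mul(Pow(112, 2), Add(Mul(-3, Pow(4, -1)), Mul(Add(Add(4, 1), 5), Pow(5, -1)))) = Mul(12544, Add(Mul(-3, Rational(1, 4)), Mul(Add(5, 5), Rational(1, 5)))) = Mul(12544, Add(Rational(-3, 4), Mul(10, Rational(1, 5)))) = Mul(12544, Add(Rational(-3, 4), 2)) = Mul(12544, Rational(5, 4)) = 15680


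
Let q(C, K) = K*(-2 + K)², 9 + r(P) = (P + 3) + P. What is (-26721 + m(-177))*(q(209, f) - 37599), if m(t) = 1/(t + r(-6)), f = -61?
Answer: 37370394512/5 ≈ 7.4741e+9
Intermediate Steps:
r(P) = -6 + 2*P (r(P) = -9 + ((P + 3) + P) = -9 + ((3 + P) + P) = -9 + (3 + 2*P) = -6 + 2*P)
m(t) = 1/(-18 + t) (m(t) = 1/(t + (-6 + 2*(-6))) = 1/(t + (-6 - 12)) = 1/(t - 18) = 1/(-18 + t))
(-26721 + m(-177))*(q(209, f) - 37599) = (-26721 + 1/(-18 - 177))*(-61*(-2 - 61)² - 37599) = (-26721 + 1/(-195))*(-61*(-63)² - 37599) = (-26721 - 1/195)*(-61*3969 - 37599) = -5210596*(-242109 - 37599)/195 = -5210596/195*(-279708) = 37370394512/5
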